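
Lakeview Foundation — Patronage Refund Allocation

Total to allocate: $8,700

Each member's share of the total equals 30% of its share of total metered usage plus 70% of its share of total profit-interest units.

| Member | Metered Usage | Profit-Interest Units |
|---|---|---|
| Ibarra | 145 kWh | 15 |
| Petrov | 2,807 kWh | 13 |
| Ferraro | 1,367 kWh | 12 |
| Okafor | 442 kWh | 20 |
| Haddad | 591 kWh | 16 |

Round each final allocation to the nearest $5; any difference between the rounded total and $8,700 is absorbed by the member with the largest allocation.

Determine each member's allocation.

Ibarra: $1,275 | Petrov: $2,405 | Ferraro: $1,630 | Okafor: $1,820 | Haddad: $1,570

Metered usage total 5,352; profit-interest units total 76.
Blended shares (30% metered usage + 70% profit-interest units): Ibarra 0.1463; Petrov 0.2771; Ferraro 0.1872; Okafor 0.2090; Haddad 0.1805.
Pro-rata amounts: Ibarra 1,272.69; Petrov 2,410.60; Ferraro 1,628.22; Okafor 1,818.18; Haddad 1,570.32.
At nearest $5: Ibarra $1,275; Petrov $2,410; Ferraro $1,630; Okafor $1,820; Haddad $1,570. Sum = $8,705.
Difference $8,700 − $8,705 = −$5 applied to largest allocation (Petrov): Petrov becomes $2,405.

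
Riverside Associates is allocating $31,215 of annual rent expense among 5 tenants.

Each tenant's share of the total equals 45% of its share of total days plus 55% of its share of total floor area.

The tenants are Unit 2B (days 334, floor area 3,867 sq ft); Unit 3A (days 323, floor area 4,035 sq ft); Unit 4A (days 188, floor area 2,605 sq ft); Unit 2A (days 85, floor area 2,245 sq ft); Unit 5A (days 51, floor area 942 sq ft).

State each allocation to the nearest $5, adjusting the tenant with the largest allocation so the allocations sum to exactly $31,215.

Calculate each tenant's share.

Totals — days 981, floor area 13,694.
Blended shares (45% days + 55% floor area): Unit 2B 0.3085; Unit 3A 0.3102; Unit 4A 0.1909; Unit 2A 0.1292; Unit 5A 0.0612.
Pro-rata amounts: Unit 2B 9,630.56; Unit 3A 9,683.68; Unit 4A 5,957.84; Unit 2A 4,031.67; Unit 5A 1,911.25.
Rounded to nearest $5: Unit 2B $9,630; Unit 3A $9,685; Unit 4A $5,960; Unit 2A $4,030; Unit 5A $1,910. Sum = $31,215.
Sum already equals the total — no adjustment.

Unit 2B: $9,630 · Unit 3A: $9,685 · Unit 4A: $5,960 · Unit 2A: $4,030 · Unit 5A: $1,910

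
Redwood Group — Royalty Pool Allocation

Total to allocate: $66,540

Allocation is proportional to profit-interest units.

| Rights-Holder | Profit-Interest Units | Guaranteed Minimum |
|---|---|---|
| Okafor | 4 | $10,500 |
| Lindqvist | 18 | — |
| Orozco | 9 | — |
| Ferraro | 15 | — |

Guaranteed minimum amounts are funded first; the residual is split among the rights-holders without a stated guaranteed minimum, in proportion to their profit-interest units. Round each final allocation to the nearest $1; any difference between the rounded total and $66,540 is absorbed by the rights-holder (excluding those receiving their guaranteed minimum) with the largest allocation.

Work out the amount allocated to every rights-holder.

Guaranteed amounts: Okafor $10,500. Remaining pool $56,040.
Remaining pool split over remaining profit-interest units 42: Lindqvist 24,017.14 → $24,017; Orozco 12,008.57 → $12,009; Ferraro 20,014.29 → $20,014.

Okafor: $10,500 | Lindqvist: $24,017 | Orozco: $12,009 | Ferraro: $20,014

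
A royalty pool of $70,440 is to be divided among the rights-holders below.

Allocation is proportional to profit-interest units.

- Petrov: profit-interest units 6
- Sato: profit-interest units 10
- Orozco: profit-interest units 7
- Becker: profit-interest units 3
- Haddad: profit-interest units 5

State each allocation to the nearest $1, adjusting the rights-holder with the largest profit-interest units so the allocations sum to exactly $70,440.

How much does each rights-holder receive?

Combined profit-interest units = 31.
Unrounded shares: Petrov 6/31 × $70,440 = 13,633.55; Sato 10/31 × $70,440 = 22,722.58; Orozco 7/31 × $70,440 = 15,905.81; Becker 3/31 × $70,440 = 6,816.77; Haddad 5/31 × $70,440 = 11,361.29.
Rounded to nearest $1: Petrov $13,634; Sato $22,723; Orozco $15,906; Becker $6,817; Haddad $11,361. Sum = $70,441.
Difference $70,440 − $70,441 = −$1 applied to largest profit-interest units (Sato): Sato becomes $22,722.

Petrov: $13,634; Sato: $22,722; Orozco: $15,906; Becker: $6,817; Haddad: $11,361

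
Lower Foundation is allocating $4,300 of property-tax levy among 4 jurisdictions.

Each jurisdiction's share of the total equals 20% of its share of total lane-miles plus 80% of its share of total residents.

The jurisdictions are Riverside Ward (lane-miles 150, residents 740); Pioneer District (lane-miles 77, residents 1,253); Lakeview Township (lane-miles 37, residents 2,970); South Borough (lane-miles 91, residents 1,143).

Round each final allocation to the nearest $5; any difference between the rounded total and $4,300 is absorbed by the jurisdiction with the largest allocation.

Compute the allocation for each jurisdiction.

Riverside Ward: $780; Pioneer District: $890; Lakeview Township: $1,765; South Borough: $865

Totals — lane-miles 355, residents 6,106.
Blended shares (20% lane-miles + 80% residents): Riverside Ward 0.1815; Pioneer District 0.2075; Lakeview Township 0.4100; South Borough 0.2010.
Raw shares: Riverside Ward 780.28; Pioneer District 892.45; Lakeview Township 1,762.87; South Borough 864.39.
At nearest $5: Riverside Ward $780; Pioneer District $890; Lakeview Township $1,765; South Borough $865. Sum = $4,300.
Rounded total matches; no reconciliation needed.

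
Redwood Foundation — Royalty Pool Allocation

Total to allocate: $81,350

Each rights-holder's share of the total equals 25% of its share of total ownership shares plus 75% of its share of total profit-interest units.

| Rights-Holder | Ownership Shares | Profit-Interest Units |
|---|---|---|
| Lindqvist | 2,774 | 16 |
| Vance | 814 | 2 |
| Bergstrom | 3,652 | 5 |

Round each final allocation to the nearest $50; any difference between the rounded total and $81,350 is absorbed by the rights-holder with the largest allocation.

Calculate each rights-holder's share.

Lindqvist: $50,250; Vance: $7,600; Bergstrom: $23,500

Ownership shares total 7,240; profit-interest units total 23.
Combined weights (25% ownership shares + 75% profit-interest units): Lindqvist 0.6175; Vance 0.0933; Bergstrom 0.2891.
Proportional shares: Lindqvist 50,235.77; Vance 7,592.00; Bergstrom 23,522.23.
Rounded to nearest $50: Lindqvist $50,250; Vance $7,600; Bergstrom $23,500. Sum = $81,350.
No rounding difference to absorb.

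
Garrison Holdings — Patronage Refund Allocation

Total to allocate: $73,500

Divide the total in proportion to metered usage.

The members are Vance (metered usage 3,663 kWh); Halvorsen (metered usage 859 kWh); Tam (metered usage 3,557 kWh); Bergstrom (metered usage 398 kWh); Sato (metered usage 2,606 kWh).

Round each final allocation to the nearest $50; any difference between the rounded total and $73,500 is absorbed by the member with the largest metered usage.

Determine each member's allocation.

Total metered usage = 11,083.
Proportional shares: Vance 3,663/11,083 × $73,500 = 24,292.20; Halvorsen 859/11,083 × $73,500 = 5,696.70; Tam 3,557/11,083 × $73,500 = 23,589.24; Bergstrom 398/11,083 × $73,500 = 2,639.45; Sato 2,606/11,083 × $73,500 = 17,282.41.
Rounded to nearest $50: Vance $24,300; Halvorsen $5,700; Tam $23,600; Bergstrom $2,650; Sato $17,300. Sum = $73,550.
Difference $73,500 − $73,550 = −$50 applied to largest metered usage (Vance): Vance becomes $24,250.

Vance: $24,250 · Halvorsen: $5,700 · Tam: $23,600 · Bergstrom: $2,650 · Sato: $17,300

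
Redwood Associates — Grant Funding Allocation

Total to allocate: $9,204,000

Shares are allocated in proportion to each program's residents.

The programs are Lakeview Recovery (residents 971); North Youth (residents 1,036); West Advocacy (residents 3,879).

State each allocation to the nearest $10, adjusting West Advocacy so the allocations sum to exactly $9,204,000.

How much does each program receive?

Total residents = 5,886.
Raw shares: Lakeview Recovery 971/5,886 × $9,204,000 = 1,518,362.90; North Youth 1,036/5,886 × $9,204,000 = 1,620,004.08; West Advocacy 3,879/5,886 × $9,204,000 = 6,065,633.03.
At nearest $10: Lakeview Recovery $1,518,360; North Youth $1,620,000; West Advocacy $6,065,630. Sum = $9,203,990.
Difference $9,204,000 − $9,203,990 = +$10 applied to West Advocacy: West Advocacy becomes $6,065,640.

Lakeview Recovery: $1,518,360 | North Youth: $1,620,000 | West Advocacy: $6,065,640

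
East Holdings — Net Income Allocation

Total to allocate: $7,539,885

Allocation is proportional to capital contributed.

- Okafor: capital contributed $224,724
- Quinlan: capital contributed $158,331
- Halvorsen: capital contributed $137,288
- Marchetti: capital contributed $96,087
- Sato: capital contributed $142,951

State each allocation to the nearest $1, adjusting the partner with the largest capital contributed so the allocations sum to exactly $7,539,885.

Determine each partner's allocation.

Okafor: $2,231,281 · Quinlan: $1,572,067 · Halvorsen: $1,363,131 · Marchetti: $954,047 · Sato: $1,419,359

Combined capital contributed = 759,381.
Unrounded shares: Okafor 224,724/759,381 × $7,539,885 = 2,231,281.95; Quinlan 158,331/759,381 × $7,539,885 = 1,572,066.63; Halvorsen 137,288/759,381 × $7,539,885 = 1,363,130.93; Marchetti 96,087/759,381 × $7,539,885 = 954,046.69; Sato 142,951/759,381 × $7,539,885 = 1,419,358.79.
At nearest $1: Okafor $2,231,282; Quinlan $1,572,067; Halvorsen $1,363,131; Marchetti $954,047; Sato $1,419,359. Sum = $7,539,886.
Difference $7,539,885 − $7,539,886 = −$1 applied to largest capital contributed (Okafor): Okafor becomes $2,231,281.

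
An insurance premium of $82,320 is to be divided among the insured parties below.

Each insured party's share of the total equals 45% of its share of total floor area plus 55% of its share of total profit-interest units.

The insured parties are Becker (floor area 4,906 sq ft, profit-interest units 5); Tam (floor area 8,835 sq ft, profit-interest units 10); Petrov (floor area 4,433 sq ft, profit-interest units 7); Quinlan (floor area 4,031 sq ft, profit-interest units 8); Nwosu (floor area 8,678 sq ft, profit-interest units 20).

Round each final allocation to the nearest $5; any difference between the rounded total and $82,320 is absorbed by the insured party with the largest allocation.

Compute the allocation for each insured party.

Becker: $10,410; Tam: $19,655; Petrov: $11,655; Quinlan: $12,080; Nwosu: $28,520

Floor area total 30,883; profit-interest units total 50.
Composite weights (45% floor area + 55% profit-interest units): Becker 0.1265; Tam 0.2387; Petrov 0.1416; Quinlan 0.1467; Nwosu 0.3464.
Pro-rata amounts: Becker 10,412.32; Tam 19,652.74; Petrov 11,656.00; Quinlan 12,079.32; Nwosu 28,519.62.
At nearest $5: Becker $10,410; Tam $19,655; Petrov $11,655; Quinlan $12,080; Nwosu $28,520. Sum = $82,320.
Sum already equals the total — no adjustment.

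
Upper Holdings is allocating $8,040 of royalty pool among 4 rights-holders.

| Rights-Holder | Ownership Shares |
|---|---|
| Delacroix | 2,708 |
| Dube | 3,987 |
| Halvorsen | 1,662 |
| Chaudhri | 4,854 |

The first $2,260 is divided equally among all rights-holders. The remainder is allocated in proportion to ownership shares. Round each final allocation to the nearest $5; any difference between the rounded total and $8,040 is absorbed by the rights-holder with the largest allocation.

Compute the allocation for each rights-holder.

Delacroix: $1,750 · Dube: $2,310 · Halvorsen: $1,290 · Chaudhri: $2,690

First tranche $2,260 split equally: $565 each.
Remainder $5,780 by ownership shares (total 13,211): Delacroix 1,184.79 → $1,185; Dube 1,744.37 → $1,745; Halvorsen 727.15 → $725; Chaudhri 2,123.69 → $2,125.
Totals: Delacroix $565 + $1,185 = $1,750; Dube $565 + $1,745 = $2,310; Halvorsen $565 + $725 = $1,290; Chaudhri $565 + $2,125 = $2,690.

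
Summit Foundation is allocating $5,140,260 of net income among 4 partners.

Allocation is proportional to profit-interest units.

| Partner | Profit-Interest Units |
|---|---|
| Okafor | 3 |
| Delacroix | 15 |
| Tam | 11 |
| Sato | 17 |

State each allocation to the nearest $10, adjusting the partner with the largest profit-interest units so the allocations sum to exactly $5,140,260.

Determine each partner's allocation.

Profit-interest units total: 46.
Unrounded shares: Okafor 3/46 × $5,140,260 = 335,234.35; Delacroix 15/46 × $5,140,260 = 1,676,171.74; Tam 11/46 × $5,140,260 = 1,229,192.61; Sato 17/46 × $5,140,260 = 1,899,661.30.
Rounded to nearest $10: Okafor $335,230; Delacroix $1,676,170; Tam $1,229,190; Sato $1,899,660. Sum = $5,140,250.
Difference $5,140,260 − $5,140,250 = +$10 applied to largest profit-interest units (Sato): Sato becomes $1,899,670.

Okafor: $335,230 · Delacroix: $1,676,170 · Tam: $1,229,190 · Sato: $1,899,670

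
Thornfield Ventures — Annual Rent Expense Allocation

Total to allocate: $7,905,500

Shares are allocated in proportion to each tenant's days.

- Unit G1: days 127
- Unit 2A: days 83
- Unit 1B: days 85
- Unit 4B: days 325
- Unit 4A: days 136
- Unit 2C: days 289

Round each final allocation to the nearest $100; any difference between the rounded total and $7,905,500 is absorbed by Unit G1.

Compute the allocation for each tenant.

Total days = 1,045.
Unrounded shares: Unit G1 127/1,045 × $7,905,500 = 960,764.11; Unit 2A 83/1,045 × $7,905,500 = 627,900.96; Unit 1B 85/1,045 × $7,905,500 = 643,031.10; Unit 4B 325/1,045 × $7,905,500 = 2,458,648.33; Unit 4A 136/1,045 × $7,905,500 = 1,028,849.76; Unit 2C 289/1,045 × $7,905,500 = 2,186,305.74.
At nearest $100: Unit G1 $960,800; Unit 2A $627,900; Unit 1B $643,000; Unit 4B $2,458,600; Unit 4A $1,028,800; Unit 2C $2,186,300. Sum = $7,905,400.
Difference $7,905,500 − $7,905,400 = +$100 applied to Unit G1: Unit G1 becomes $960,900.

Unit G1: $960,900 | Unit 2A: $627,900 | Unit 1B: $643,000 | Unit 4B: $2,458,600 | Unit 4A: $1,028,800 | Unit 2C: $2,186,300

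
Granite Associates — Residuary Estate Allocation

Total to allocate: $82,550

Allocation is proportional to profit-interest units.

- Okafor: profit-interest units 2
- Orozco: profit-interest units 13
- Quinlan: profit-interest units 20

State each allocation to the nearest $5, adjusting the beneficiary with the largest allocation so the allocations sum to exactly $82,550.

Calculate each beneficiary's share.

Combined profit-interest units = 35.
Proportional shares: Okafor 2/35 × $82,550 = 4,717.14; Orozco 13/35 × $82,550 = 30,661.43; Quinlan 20/35 × $82,550 = 47,171.43.
Rounded to nearest $5: Okafor $4,715; Orozco $30,660; Quinlan $47,170. Sum = $82,545.
Difference $82,550 − $82,545 = +$5 applied to largest allocation (Quinlan): Quinlan becomes $47,175.

Okafor: $4,715 | Orozco: $30,660 | Quinlan: $47,175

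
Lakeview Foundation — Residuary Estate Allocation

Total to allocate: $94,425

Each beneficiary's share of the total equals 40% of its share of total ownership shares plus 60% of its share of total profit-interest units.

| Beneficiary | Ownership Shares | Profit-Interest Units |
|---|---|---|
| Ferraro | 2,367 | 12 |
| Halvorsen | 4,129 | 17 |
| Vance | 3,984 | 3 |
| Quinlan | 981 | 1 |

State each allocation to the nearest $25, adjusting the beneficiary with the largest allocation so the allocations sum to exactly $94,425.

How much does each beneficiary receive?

Ownership shares total 11,461; profit-interest units total 33.
Blended shares (40% ownership shares + 60% profit-interest units): Ferraro 0.3008; Halvorsen 0.4532; Vance 0.1936; Quinlan 0.0524.
Proportional shares: Ferraro 28,402.32; Halvorsen 42,793.13; Vance 18,279.82; Quinlan 4,949.73.
Rounded to nearest $25: Ferraro $28,400; Halvorsen $42,800; Vance $18,275; Quinlan $4,950. Sum = $94,425.
No rounding difference to absorb.

Ferraro: $28,400; Halvorsen: $42,800; Vance: $18,275; Quinlan: $4,950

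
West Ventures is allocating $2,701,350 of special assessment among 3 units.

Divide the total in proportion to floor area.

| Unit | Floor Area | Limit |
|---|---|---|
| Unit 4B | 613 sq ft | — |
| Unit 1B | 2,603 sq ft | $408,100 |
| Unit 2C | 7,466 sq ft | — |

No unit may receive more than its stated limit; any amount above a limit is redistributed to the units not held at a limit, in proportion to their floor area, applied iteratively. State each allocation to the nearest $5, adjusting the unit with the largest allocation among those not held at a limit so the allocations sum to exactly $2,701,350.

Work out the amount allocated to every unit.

Total floor area = 10,682.
Proportional shares (ignoring caps): Unit 4B 155,020.37; Unit 1B 658,267.56; Unit 2C 1,888,062.08.
Held at cap: Unit 1B ($408,100); residual $2,293,250 reallocated over remaining floor area 8,079.
Shares after redistribution: Unit 4B 174,002.01 → $174,000; Unit 2C 2,119,247.99 → $2,119,250.

Unit 4B: $174,000 | Unit 1B: $408,100 | Unit 2C: $2,119,250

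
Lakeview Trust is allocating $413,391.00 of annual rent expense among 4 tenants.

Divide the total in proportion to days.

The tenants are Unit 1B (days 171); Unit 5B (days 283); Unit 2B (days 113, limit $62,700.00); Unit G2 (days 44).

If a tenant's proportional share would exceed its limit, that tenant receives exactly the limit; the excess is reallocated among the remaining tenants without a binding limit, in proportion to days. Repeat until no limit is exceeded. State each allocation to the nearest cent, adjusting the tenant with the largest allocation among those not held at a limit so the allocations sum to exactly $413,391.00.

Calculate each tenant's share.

Combined days = 611.
Proportional shares (ignoring caps): Unit 1B 115,695.3535; Unit 5B 191,472.4272; Unit 2B 76,453.6547; Unit G2 29,769.5646.
Held at cap: Unit 2B ($62,700.00); residual $350,691.00 reallocated over remaining days 498.
Remaining shares: Unit 1B 120,417.9940 → $120,417.99; Unit 5B 199,288.2590 → $199,288.26; Unit G2 30,984.7470 → $30,984.75.

Unit 1B: $120,417.99 | Unit 5B: $199,288.26 | Unit 2B: $62,700.00 | Unit G2: $30,984.75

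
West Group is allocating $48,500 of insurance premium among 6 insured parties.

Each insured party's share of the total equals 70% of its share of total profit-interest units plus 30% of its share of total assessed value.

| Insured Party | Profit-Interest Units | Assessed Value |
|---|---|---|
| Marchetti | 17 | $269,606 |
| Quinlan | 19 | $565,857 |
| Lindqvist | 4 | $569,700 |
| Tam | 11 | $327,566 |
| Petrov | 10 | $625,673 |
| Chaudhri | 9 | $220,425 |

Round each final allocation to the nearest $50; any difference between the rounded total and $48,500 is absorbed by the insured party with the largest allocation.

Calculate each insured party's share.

Marchetti: $9,750; Quinlan: $12,400; Lindqvist: $5,150; Tam: $7,200; Petrov: $8,400; Chaudhri: $5,600

Profit-interest units total 70; assessed value total 2,578,827.
Combined weights (70% profit-interest units + 30% assessed value): Marchetti 0.2014; Quinlan 0.2558; Lindqvist 0.1063; Tam 0.1481; Petrov 0.1728; Chaudhri 0.1156.
Raw shares: Marchetti 9,766.14; Quinlan 12,407.62; Lindqvist 5,154.30; Tam 7,183.16; Petrov 8,380.11; Chaudhri 5,608.66.
After rounding ($50): Marchetti $9,750; Quinlan $12,400; Lindqvist $5,150; Tam $7,200; Petrov $8,400; Chaudhri $5,600. Sum = $48,500.
No rounding difference to absorb.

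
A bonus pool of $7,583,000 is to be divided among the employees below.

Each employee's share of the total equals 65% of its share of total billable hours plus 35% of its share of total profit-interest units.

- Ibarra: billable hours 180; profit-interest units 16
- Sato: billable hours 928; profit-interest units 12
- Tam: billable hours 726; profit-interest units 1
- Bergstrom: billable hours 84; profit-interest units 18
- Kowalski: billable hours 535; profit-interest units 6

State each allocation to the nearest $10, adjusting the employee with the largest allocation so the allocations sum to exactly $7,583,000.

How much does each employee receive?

Ibarra: $1,162,910 | Sato: $2,465,600 | Tam: $1,508,870 | Bergstrom: $1,070,160 | Kowalski: $1,375,460

Totals — billable hours 2,453, profit-interest units 53.
Composite weights (65% billable hours + 35% profit-interest units): Ibarra 0.1534; Sato 0.3251; Tam 0.1990; Bergstrom 0.1411; Kowalski 0.1814.
Proportional shares: Ibarra 1,162,906.70; Sato 2,465,599.25; Tam 1,508,868.79; Bergstrom 1,070,161.37; Kowalski 1,375,463.89.
After rounding ($10): Ibarra $1,162,910; Sato $2,465,600; Tam $1,508,870; Bergstrom $1,070,160; Kowalski $1,375,460. Sum = $7,583,000.
No rounding difference to absorb.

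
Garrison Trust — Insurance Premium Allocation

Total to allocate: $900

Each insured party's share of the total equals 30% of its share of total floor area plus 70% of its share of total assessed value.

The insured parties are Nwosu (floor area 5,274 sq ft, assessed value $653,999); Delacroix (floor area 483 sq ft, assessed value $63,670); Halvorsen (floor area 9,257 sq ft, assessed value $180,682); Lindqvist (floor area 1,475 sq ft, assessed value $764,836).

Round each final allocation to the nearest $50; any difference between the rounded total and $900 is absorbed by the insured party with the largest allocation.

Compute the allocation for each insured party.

Totals — floor area 16,489, assessed value 1,663,187.
Composite weights (30% floor area + 70% assessed value): Nwosu 0.3712; Delacroix 0.0356; Halvorsen 0.2445; Lindqvist 0.3487.
Pro-rata amounts: Nwosu 334.09; Delacroix 32.03; Halvorsen 220.02; Lindqvist 313.87.
Rounded to nearest $50: Nwosu $350; Delacroix $50; Halvorsen $200; Lindqvist $300. Sum = $900.
Sum already equals the total — no adjustment.

Nwosu: $350 | Delacroix: $50 | Halvorsen: $200 | Lindqvist: $300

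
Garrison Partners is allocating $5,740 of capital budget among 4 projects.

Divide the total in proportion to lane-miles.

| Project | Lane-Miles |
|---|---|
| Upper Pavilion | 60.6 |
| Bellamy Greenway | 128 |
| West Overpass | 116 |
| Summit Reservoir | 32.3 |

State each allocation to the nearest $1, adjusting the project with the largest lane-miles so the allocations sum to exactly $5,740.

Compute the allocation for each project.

Sum of lane-miles: 336.9.
Raw shares: Upper Pavilion 60.6/336.9 × $5,740 = 1,032.48; Bellamy Greenway 128/336.9 × $5,740 = 2,180.83; West Overpass 116/336.9 × $5,740 = 1,976.37; Summit Reservoir 32.3/336.9 × $5,740 = 550.32.
At nearest $1: Upper Pavilion $1,032; Bellamy Greenway $2,181; West Overpass $1,976; Summit Reservoir $550. Sum = $5,739.
Difference $5,740 − $5,739 = +$1 applied to largest lane-miles (Bellamy Greenway): Bellamy Greenway becomes $2,182.

Upper Pavilion: $1,032; Bellamy Greenway: $2,182; West Overpass: $1,976; Summit Reservoir: $550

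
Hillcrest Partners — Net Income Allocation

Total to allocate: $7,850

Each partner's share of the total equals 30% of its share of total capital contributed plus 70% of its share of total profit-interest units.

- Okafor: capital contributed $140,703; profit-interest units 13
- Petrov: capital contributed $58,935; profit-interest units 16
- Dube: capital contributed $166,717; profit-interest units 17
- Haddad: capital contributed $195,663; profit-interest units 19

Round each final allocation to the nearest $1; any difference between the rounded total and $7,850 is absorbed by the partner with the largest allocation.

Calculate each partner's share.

Okafor: $1,689 · Petrov: $1,600 · Dube: $2,136 · Haddad: $2,425

Capital contributed total 562,018; profit-interest units total 65.
Composite weights (30% capital contributed + 70% profit-interest units): Okafor 0.2151; Petrov 0.2038; Dube 0.2721; Haddad 0.3091.
Pro-rata amounts: Okafor 1,688.58; Petrov 1,599.57; Dube 2,135.74; Haddad 2,426.11.
After rounding ($1): Okafor $1,689; Petrov $1,600; Dube $2,136; Haddad $2,426. Sum = $7,851.
Difference $7,850 − $7,851 = −$1 applied to largest allocation (Haddad): Haddad becomes $2,425.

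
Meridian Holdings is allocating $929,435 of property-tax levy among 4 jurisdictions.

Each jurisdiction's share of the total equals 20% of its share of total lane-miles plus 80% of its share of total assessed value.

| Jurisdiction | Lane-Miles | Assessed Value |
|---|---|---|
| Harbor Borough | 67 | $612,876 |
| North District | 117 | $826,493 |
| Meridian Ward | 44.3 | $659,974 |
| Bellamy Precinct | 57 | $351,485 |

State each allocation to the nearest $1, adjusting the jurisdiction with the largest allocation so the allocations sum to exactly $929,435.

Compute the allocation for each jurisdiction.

Totals — lane-miles 285.3, assessed value 2,450,828.
Blended shares (20% lane-miles + 80% assessed value): Harbor Borough 0.2470; North District 0.3518; Meridian Ward 0.2465; Bellamy Precinct 0.1547.
Pro-rata amounts: Harbor Borough 229,592.07; North District 326,978.04; Meridian Ward 229,090.80; Bellamy Precinct 143,774.09.
After rounding ($1): Harbor Borough $229,592; North District $326,978; Meridian Ward $229,091; Bellamy Precinct $143,774. Sum = $929,435.
Rounded total matches; no reconciliation needed.

Harbor Borough: $229,592; North District: $326,978; Meridian Ward: $229,091; Bellamy Precinct: $143,774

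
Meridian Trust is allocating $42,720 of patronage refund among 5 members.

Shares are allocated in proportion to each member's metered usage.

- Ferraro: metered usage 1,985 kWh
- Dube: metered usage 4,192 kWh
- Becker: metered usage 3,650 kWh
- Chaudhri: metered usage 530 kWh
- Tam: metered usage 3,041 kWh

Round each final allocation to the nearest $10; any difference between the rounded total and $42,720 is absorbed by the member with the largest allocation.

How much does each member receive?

Ferraro: $6,330 | Dube: $13,360 | Becker: $11,640 | Chaudhri: $1,690 | Tam: $9,700

Combined metered usage = 13,398.
Unrounded shares: Ferraro 1,985/13,398 × $42,720 = 6,329.24; Dube 4,192/13,398 × $42,720 = 13,366.34; Becker 3,650/13,398 × $42,720 = 11,638.15; Chaudhri 530/13,398 × $42,720 = 1,689.92; Tam 3,041/13,398 × $42,720 = 9,696.34.
After rounding ($10): Ferraro $6,330; Dube $13,370; Becker $11,640; Chaudhri $1,690; Tam $9,700. Sum = $42,730.
Difference $42,720 − $42,730 = −$10 applied to largest allocation (Dube): Dube becomes $13,360.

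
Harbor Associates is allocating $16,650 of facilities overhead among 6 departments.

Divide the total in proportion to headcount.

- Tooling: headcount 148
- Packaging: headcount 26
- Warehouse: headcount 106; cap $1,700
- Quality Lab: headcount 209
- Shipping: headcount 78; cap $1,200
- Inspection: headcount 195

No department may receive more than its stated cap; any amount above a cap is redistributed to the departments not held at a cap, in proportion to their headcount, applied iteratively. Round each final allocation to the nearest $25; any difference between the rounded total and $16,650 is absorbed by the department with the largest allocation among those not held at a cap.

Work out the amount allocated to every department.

Sum of headcount: 762.
Unconstrained shares: Tooling 3,233.86; Packaging 568.11; Warehouse 2,316.14; Quality Lab 4,566.73; Shipping 1,704.33; Inspection 4,260.83.
Capped: Warehouse ($1,700), Shipping ($1,200); balance $13,750 reallocated over remaining headcount 578.
Shares after redistribution: Tooling 3,520.76 → $3,525; Packaging 618.51 → $625; Quality Lab 4,971.89 → $4,975; Inspection 4,638.84 → $4,650.
Rounding difference −$25 applied to Quality Lab → $4,950.

Tooling: $3,525; Packaging: $625; Warehouse: $1,700; Quality Lab: $4,950; Shipping: $1,200; Inspection: $4,650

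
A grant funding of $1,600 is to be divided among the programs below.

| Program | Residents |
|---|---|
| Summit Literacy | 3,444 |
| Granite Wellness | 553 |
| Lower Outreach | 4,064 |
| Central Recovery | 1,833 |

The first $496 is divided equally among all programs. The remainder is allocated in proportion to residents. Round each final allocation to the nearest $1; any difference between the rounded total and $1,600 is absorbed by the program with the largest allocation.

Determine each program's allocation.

Summit Literacy: $508 | Granite Wellness: $186 | Lower Outreach: $577 | Central Recovery: $329

First tranche $496 split equally: $124 each.
Remainder $1,104 by residents (total 9,894): Summit Literacy 384.29 → $384; Granite Wellness 61.71 → $62; Lower Outreach 453.47 → $453; Central Recovery 204.53 → $205.
Totals: Summit Literacy $124 + $384 = $508; Granite Wellness $124 + $62 = $186; Lower Outreach $124 + $453 = $577; Central Recovery $124 + $205 = $329.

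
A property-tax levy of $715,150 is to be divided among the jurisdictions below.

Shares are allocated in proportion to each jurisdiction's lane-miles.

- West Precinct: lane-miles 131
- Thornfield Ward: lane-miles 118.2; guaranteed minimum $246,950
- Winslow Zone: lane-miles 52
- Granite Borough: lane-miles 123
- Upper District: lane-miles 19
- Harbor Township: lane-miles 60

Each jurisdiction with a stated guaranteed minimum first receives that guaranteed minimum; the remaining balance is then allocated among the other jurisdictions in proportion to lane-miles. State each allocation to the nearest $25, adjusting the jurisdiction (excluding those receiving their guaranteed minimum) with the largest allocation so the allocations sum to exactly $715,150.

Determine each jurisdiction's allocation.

Guaranteed amounts: Thornfield Ward $246,950. Remaining pool $468,200.
Remaining pool split over remaining lane-miles 385: West Precinct 159,309.61 → $159,300; Winslow Zone 63,237.40 → $63,225; Granite Borough 149,580.78 → $149,575; Upper District 23,105.97 → $23,100; Harbor Township 72,966.23 → $72,975.
Rounding difference +$25 applied to West Precinct → $159,325.

West Precinct: $159,325 | Thornfield Ward: $246,950 | Winslow Zone: $63,225 | Granite Borough: $149,575 | Upper District: $23,100 | Harbor Township: $72,975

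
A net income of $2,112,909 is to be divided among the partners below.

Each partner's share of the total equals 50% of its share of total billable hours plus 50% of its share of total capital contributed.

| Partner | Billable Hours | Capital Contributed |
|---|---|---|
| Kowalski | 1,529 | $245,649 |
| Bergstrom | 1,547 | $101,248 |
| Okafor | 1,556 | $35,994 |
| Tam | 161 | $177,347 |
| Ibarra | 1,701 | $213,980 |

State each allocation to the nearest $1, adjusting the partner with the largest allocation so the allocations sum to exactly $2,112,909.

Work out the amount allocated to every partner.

Kowalski: $583,938 · Bergstrom: $389,826 · Okafor: $302,248 · Tam: $268,190 · Ibarra: $568,707

Totals — billable hours 6,494, capital contributed 774,218.
Combined weights (50% billable hours + 50% capital contributed): Kowalski 0.2764; Bergstrom 0.1845; Okafor 0.1430; Tam 0.1269; Ibarra 0.2692.
Pro-rata amounts: Kowalski 583,939.07; Bergstrom 389,825.83; Okafor 302,248.01; Tam 268,189.52; Ibarra 568,706.57.
At nearest $1: Kowalski $583,939; Bergstrom $389,826; Okafor $302,248; Tam $268,190; Ibarra $568,707. Sum = $2,112,910.
Difference $2,112,909 − $2,112,910 = −$1 applied to largest allocation (Kowalski): Kowalski becomes $583,938.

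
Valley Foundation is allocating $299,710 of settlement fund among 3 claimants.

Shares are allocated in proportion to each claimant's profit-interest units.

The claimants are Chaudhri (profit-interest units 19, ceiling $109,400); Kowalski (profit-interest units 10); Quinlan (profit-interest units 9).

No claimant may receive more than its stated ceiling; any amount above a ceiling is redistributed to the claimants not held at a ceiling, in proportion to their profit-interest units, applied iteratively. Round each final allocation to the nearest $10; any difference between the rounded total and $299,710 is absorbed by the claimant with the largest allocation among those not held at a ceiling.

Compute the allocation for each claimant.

Chaudhri: $109,400 | Kowalski: $100,160 | Quinlan: $90,150

Total profit-interest units = 38.
Proportional shares (ignoring caps): Chaudhri 149,855.00; Kowalski 78,871.05; Quinlan 70,983.95.
Cap binds for Chaudhri ($109,400); residual $190,310 reallocated over remaining profit-interest units 19.
Shares after redistribution: Kowalski 100,163.16 → $100,160; Quinlan 90,146.84 → $90,150.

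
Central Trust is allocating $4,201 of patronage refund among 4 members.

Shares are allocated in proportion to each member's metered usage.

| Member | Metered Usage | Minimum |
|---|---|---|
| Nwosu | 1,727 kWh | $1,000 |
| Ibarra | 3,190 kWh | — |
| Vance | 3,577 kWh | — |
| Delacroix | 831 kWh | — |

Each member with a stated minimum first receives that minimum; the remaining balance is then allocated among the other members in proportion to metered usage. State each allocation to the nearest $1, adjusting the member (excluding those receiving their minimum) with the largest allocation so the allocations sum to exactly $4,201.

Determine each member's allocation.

Nwosu: $1,000 | Ibarra: $1,344 | Vance: $1,507 | Delacroix: $350

Fund the minimums — Nwosu $1,000. Balance $3,201.
Balance split over remaining metered usage 7,598: Ibarra 1,343.93 → $1,344; Vance 1,506.97 → $1,507; Delacroix 350.10 → $350.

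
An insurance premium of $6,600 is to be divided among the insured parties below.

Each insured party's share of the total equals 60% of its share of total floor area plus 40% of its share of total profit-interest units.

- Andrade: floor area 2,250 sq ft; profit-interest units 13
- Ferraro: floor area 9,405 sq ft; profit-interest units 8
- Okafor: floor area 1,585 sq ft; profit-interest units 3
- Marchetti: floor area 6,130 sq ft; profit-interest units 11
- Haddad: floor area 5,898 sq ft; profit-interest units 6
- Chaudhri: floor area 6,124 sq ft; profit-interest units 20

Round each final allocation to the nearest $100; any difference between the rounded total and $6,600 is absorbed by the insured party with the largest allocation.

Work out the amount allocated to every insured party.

Floor area total 31,392; profit-interest units total 61.
Combined weights (60% floor area + 40% profit-interest units): Andrade 0.1283; Ferraro 0.2322; Okafor 0.0500; Marchetti 0.1893; Haddad 0.1521; Chaudhri 0.2482.
Pro-rata amounts: Andrade 846.45; Ferraro 1,532.64; Okafor 329.78; Marchetti 1,249.35; Haddad 1,003.69; Chaudhri 1,638.10.
At nearest $100: Andrade $800; Ferraro $1,500; Okafor $300; Marchetti $1,200; Haddad $1,000; Chaudhri $1,600. Sum = $6,400.
Difference $6,600 − $6,400 = +$200 applied to largest allocation (Chaudhri): Chaudhri becomes $1,800.

Andrade: $800 · Ferraro: $1,500 · Okafor: $300 · Marchetti: $1,200 · Haddad: $1,000 · Chaudhri: $1,800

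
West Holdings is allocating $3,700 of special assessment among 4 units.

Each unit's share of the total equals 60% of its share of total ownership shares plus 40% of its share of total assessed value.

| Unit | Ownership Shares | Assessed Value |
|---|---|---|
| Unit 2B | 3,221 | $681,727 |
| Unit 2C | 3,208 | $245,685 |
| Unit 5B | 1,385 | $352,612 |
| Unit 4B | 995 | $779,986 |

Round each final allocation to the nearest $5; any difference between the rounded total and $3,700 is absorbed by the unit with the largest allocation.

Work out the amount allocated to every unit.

Ownership shares total 8,809; assessed value total 2,060,010.
Composite weights (60% ownership shares + 40% assessed value): Unit 2B 0.3518; Unit 2C 0.2662; Unit 5B 0.1628; Unit 4B 0.2192.
Proportional shares: Unit 2B 1,301.52; Unit 2C 984.97; Unit 5B 602.37; Unit 4B 811.13.
After rounding ($5): Unit 2B $1,300; Unit 2C $985; Unit 5B $600; Unit 4B $810. Sum = $3,695.
Difference $3,700 − $3,695 = +$5 applied to largest allocation (Unit 2B): Unit 2B becomes $1,305.

Unit 2B: $1,305 · Unit 2C: $985 · Unit 5B: $600 · Unit 4B: $810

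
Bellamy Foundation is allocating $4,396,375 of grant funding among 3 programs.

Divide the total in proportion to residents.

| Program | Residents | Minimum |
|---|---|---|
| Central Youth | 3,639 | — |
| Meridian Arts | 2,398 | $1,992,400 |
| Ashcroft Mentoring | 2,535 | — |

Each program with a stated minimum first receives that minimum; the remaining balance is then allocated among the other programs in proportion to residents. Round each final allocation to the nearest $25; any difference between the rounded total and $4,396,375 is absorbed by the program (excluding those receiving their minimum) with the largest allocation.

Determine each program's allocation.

Fund the minimums — Meridian Arts $1,992,400. Residual $2,403,975.
Residual split over remaining residents 6,174: Central Youth 1,416,920.15 → $1,416,925; Ashcroft Mentoring 987,054.85 → $987,050.

Central Youth: $1,416,925; Meridian Arts: $1,992,400; Ashcroft Mentoring: $987,050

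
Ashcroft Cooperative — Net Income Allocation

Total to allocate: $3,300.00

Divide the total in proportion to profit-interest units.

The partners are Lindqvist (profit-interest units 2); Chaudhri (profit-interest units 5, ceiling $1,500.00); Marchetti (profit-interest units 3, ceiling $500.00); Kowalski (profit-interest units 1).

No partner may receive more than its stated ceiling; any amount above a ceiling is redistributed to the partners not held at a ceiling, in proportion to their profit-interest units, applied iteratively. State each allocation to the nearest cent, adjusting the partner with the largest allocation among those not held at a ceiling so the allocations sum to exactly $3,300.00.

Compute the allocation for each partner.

Lindqvist: $866.67; Chaudhri: $1,500.00; Marchetti: $500.00; Kowalski: $433.33

Combined profit-interest units = 11.
Unconstrained shares: Lindqvist 600.0000; Chaudhri 1,500.0000; Marchetti 900.0000; Kowalski 300.0000.
Held at cap: Marchetti ($500.00); balance $2,800.00 reallocated over remaining profit-interest units 8.
Held at cap: Chaudhri ($1,500.00); balance $1,300.00 reallocated over remaining profit-interest units 3.
Redistributed shares: Lindqvist 866.6667 → $866.67; Kowalski 433.3333 → $433.33.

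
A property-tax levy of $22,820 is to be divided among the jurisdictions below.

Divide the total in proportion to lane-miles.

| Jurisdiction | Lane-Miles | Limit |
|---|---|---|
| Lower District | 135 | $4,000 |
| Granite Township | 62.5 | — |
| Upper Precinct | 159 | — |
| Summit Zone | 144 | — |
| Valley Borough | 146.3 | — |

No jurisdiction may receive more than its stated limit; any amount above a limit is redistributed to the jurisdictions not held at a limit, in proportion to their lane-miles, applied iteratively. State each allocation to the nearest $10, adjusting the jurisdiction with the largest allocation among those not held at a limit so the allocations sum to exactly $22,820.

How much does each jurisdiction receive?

Lane-miles total: 646.8.
Proportional shares (ignoring caps): Lower District 4,762.99; Granite Township 2,205.09; Upper Precinct 5,609.74; Summit Zone 5,080.52; Valley Borough 5,161.67.
Held at cap: Lower District ($4,000); remaining pool $18,820 reallocated over remaining lane-miles 511.8.
Remaining shares: Granite Township 2,298.26 → $2,300; Upper Precinct 5,846.78 → $5,850; Summit Zone 5,295.19 → $5,300; Valley Borough 5,379.77 → $5,380.
Rounding difference −$10 applied to Upper Precinct → $5,840.

Lower District: $4,000 · Granite Township: $2,300 · Upper Precinct: $5,840 · Summit Zone: $5,300 · Valley Borough: $5,380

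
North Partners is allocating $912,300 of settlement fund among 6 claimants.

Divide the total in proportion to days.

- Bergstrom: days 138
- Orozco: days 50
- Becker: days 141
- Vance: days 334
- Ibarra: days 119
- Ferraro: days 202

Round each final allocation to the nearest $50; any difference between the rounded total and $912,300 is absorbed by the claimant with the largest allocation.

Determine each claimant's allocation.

Bergstrom: $127,950 · Orozco: $46,350 · Becker: $130,750 · Vance: $309,600 · Ibarra: $110,350 · Ferraro: $187,300

Sum of days: 984.
Raw shares: Bergstrom 138/984 × $912,300 = 127,944.51; Orozco 50/984 × $912,300 = 46,356.71; Becker 141/984 × $912,300 = 130,725.91; Vance 334/984 × $912,300 = 309,662.80; Ibarra 119/984 × $912,300 = 110,328.96; Ferraro 202/984 × $912,300 = 187,281.10.
At nearest $50: Bergstrom $127,950; Orozco $46,350; Becker $130,750; Vance $309,650; Ibarra $110,350; Ferraro $187,300. Sum = $912,350.
Difference $912,300 − $912,350 = −$50 applied to largest allocation (Vance): Vance becomes $309,600.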